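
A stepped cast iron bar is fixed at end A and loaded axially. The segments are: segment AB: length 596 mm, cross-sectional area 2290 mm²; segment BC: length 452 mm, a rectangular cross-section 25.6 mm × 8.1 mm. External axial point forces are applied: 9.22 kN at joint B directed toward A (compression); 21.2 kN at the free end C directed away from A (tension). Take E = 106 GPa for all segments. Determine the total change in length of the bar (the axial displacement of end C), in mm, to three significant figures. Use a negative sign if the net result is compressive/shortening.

0.465 mm

Internal axial forces (sectioning from the free end, tension +): N_BC = 21.2 kN, N_AB = 11.98 kN.
A_BC = 207.4 mm².
δ_AB = 11980·596/(2290·106000) = 0.02941 mm
δ_BC = 21200·452/(207.4·106000) = 0.436 mm
δ = Σδ_i = 0.4654 mm.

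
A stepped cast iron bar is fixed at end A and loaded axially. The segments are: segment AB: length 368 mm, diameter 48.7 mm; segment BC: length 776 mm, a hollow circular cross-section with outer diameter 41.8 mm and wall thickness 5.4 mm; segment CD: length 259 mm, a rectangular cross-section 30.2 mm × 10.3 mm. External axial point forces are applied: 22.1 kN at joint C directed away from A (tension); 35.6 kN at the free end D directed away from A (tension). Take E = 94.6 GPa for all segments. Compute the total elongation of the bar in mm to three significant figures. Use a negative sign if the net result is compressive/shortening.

Internal axial forces (sectioning from the free end, tension +): N_CD = 35.6 kN, N_BC = 57.7 kN, N_AB = 57.7 kN.
A_AB = 1863 mm².
A_BC = 617.5 mm².
A_CD = 311.1 mm².
δ_AB = 57700·368/(1863·94600) = 0.1205 mm
δ_BC = 57700·776/(617.5·94600) = 0.7665 mm
δ_CD = 35600·259/(311.1·94600) = 0.3133 mm
δ = Σδ_i = 1.2 mm.

1.20 mm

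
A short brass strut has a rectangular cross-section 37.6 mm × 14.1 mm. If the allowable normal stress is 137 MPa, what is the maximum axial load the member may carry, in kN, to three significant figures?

A = 530.2 mm².
P_max = σ_allow · A = 137 · 530.2 = 72630 N = 72.63 kN.

72.6 kN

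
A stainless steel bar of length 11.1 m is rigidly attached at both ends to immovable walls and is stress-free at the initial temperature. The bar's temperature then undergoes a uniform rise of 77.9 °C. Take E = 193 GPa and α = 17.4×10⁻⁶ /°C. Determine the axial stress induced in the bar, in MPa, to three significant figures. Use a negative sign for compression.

-262 MPa

Free thermal expansion αLΔT = 17.4e-6 · 11100 · 77.9 = 15.05 mm.
The walls impose strain ε = −(15.05)/11100 = -1.3555e-03; σ = Eε = 193000 · -1.3555e-03 = -261.6 MPa.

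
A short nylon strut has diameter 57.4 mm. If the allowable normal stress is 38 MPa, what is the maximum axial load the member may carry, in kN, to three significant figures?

A = 2588 mm².
P_max = σ_allow · A = 38 · 2588 = 98330 N = 98.33 kN.

98.3 kN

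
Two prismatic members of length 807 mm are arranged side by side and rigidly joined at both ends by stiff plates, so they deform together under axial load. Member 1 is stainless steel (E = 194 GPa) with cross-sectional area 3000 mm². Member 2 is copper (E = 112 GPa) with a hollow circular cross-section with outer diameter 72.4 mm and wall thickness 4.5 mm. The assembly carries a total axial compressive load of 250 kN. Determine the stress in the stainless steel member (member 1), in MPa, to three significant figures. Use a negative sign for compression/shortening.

A_2 = 959.9 mm².
Equal strain + equilibrium ⇒ each member carries load in proportion to AE: A₁E₁ = 582000000 N, A₂E₂ = 107500000 N, ΣAE = 689500000 N.
σ₁ = P·E₁/ΣAE = -250000·194000/689500000 = -70.34 MPa.

-70.3 MPa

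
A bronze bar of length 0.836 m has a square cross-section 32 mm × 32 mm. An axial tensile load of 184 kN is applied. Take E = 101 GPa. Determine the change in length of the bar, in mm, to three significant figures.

1.49 mm

A = 1024 mm².
δ_mech = NL/(AE) = 184000·836/(1024·101000) = 1.487 mm.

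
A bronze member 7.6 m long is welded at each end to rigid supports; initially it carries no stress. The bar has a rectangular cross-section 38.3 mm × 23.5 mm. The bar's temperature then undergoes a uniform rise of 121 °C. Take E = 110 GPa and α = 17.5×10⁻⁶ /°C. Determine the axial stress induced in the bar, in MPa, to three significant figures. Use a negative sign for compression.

-233 MPa

Free thermal expansion αLΔT = 17.5e-6 · 7600 · 121 = 16.09 mm.
The walls impose strain ε = −(16.09)/7600 = -2.1175e-03; σ = Eε = 110000 · -2.1175e-03 = -232.9 MPa.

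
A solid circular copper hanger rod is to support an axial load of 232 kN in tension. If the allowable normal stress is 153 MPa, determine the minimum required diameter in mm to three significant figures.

43.9 mm

Required area A ≥ P/σ_allow = 232000/153 = 1516 mm².
For a solid circular section, d ≥ √(4A/π) = 43.94 mm.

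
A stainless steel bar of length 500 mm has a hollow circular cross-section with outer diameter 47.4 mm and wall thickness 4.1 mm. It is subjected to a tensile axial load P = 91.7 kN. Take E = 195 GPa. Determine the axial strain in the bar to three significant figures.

8.43e-04

A = 557.7 mm².
σ = N/A = 164.4 MPa; ε = σ/E = 164.4/195000 = 8.432e-04.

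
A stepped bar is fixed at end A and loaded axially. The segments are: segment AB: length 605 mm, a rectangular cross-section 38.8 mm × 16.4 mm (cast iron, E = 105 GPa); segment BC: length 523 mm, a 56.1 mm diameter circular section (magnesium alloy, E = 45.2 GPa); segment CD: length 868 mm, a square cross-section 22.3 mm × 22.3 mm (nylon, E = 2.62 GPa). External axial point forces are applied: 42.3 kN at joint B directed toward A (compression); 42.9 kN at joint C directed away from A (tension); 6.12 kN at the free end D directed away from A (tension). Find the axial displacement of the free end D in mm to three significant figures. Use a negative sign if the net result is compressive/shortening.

Internal axial forces (sectioning from the free end, tension +): N_CD = 6.12 kN, N_BC = 49.02 kN, N_AB = 6.72 kN.
A_AB = 636.3 mm².
A_BC = 2472 mm².
A_CD = 497.3 mm².
δ_AB = 6720·605/(636.3·105000) = 0.06085 mm
δ_BC = 49020·523/(2472·45200) = 0.2295 mm
δ_CD = 6120·868/(497.3·2620) = 4.077 mm
δ = Σδ_i = 4.367 mm.

4.37 mm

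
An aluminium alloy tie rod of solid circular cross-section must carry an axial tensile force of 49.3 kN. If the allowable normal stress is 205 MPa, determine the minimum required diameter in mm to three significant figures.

17.5 mm

Required area A ≥ P/σ_allow = 49300/205 = 240.5 mm².
For a solid circular section, d ≥ √(4A/π) = 17.5 mm.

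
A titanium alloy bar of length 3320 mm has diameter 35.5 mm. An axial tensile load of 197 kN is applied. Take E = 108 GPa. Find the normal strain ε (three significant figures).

A = 989.8 mm².
σ = N/A = 199 MPa; ε = σ/E = 199/108000 = 1.843e-03.

0.00184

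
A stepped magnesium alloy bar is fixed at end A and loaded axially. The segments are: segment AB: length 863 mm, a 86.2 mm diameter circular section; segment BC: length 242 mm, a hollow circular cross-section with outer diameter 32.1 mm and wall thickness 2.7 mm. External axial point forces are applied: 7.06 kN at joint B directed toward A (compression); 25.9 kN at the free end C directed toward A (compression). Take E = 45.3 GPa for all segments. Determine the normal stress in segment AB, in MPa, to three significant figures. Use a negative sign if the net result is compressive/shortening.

Internal axial forces (sectioning from the free end, tension +): N_BC = -25.9 kN, N_AB = -32.96 kN.
A_AB = 5836 mm².
σ_AB = N_AB/A_AB = -32960/5836 = -5.648 MPa.

-5.65 MPa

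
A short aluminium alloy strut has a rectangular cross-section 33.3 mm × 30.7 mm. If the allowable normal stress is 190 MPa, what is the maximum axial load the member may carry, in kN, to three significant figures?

A = 1022 mm².
P_max = σ_allow · A = 190 · 1022 = 194200 N = 194.2 kN.

194 kN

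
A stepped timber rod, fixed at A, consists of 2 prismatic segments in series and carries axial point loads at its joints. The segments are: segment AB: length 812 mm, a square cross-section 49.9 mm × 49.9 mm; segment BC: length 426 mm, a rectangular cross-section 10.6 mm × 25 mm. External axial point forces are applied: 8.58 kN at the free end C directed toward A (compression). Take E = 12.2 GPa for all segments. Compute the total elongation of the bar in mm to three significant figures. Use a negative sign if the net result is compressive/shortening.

Internal axial forces (sectioning from the free end, tension +): N_BC = -8.58 kN, N_AB = -8.58 kN.
A_AB = 2490 mm².
A_BC = 265 mm².
δ_AB = -8580·812/(2490·12200) = -0.2293 mm
δ_BC = -8580·426/(265·12200) = -1.131 mm
δ = Σδ_i = -1.36 mm.

-1.36 mm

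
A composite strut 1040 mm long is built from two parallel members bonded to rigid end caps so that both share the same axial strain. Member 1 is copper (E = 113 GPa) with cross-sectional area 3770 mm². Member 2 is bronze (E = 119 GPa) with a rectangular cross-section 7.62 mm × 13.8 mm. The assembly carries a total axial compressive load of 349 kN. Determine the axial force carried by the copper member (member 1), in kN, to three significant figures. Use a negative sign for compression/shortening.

-339 kN

A_2 = 105.2 mm².
Equal strain + equilibrium ⇒ each member carries load in proportion to AE: A₁E₁ = 426000000 N, A₂E₂ = 12510000 N, ΣAE = 438500000 N.
F₁ = P·A₁E₁/ΣAE = -349000·426000000/438500000 = -339000 N.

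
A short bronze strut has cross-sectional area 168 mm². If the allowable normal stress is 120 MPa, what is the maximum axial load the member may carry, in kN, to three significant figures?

20.2 kN

P_max = σ_allow · A = 120 · 168 = 20160 N = 20.16 kN.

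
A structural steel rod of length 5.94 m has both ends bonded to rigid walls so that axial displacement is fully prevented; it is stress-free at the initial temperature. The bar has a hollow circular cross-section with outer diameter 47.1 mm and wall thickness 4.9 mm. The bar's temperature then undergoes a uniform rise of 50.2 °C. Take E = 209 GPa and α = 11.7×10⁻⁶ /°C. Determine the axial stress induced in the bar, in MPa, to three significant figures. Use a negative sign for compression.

-123 MPa

Free thermal expansion αLΔT = 11.7e-6 · 5940 · 50.2 = 3.489 mm.
The walls impose strain ε = −(3.489)/5940 = -5.8734e-04; σ = Eε = 209000 · -5.8734e-04 = -122.8 MPa.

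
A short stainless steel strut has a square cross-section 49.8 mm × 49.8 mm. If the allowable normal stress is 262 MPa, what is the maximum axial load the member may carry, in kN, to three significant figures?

A = 2480 mm².
P_max = σ_allow · A = 262 · 2480 = 649800 N = 649.8 kN.

650 kN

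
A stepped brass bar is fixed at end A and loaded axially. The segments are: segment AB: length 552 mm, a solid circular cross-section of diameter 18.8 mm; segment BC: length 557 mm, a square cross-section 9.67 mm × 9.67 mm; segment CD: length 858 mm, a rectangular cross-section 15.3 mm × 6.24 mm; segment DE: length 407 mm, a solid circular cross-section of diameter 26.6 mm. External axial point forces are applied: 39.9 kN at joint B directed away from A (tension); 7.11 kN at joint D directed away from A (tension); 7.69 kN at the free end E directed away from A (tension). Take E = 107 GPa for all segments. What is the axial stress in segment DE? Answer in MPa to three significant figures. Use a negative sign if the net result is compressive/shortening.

13.8 MPa

Internal axial forces (sectioning from the free end, tension +): N_DE = 7.69 kN, N_CD = 14.8 kN, N_BC = 14.8 kN, N_AB = 54.7 kN.
A_DE = 555.7 mm².
σ_DE = N_DE/A_DE = 7690/555.7 = 13.84 MPa.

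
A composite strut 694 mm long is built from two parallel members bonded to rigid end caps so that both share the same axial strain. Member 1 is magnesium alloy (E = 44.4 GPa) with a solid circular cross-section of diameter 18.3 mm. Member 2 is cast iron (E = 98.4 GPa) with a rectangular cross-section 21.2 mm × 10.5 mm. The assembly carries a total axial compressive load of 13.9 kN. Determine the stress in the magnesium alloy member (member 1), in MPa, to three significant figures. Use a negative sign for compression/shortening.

A_1 = 263 mm².
A_2 = 222.6 mm².
Equal strain + equilibrium ⇒ each member carries load in proportion to AE: A₁E₁ = 11680000 N, A₂E₂ = 21900000 N, ΣAE = 33580000 N.
σ₁ = P·E₁/ΣAE = -13900·44400/33580000 = -18.38 MPa.

-18.4 MPa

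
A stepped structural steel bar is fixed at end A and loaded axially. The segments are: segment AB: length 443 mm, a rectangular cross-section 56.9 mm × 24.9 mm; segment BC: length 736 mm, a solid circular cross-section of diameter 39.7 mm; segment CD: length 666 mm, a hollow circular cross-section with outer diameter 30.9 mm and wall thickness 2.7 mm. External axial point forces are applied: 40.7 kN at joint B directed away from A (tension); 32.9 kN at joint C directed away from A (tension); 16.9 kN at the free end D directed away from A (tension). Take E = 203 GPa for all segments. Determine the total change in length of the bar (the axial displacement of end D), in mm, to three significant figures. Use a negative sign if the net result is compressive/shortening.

0.517 mm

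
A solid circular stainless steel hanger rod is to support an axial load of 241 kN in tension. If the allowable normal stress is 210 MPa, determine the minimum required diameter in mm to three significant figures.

Required area A ≥ P/σ_allow = 241000/210 = 1148 mm².
For a solid circular section, d ≥ √(4A/π) = 38.23 mm.

38.2 mm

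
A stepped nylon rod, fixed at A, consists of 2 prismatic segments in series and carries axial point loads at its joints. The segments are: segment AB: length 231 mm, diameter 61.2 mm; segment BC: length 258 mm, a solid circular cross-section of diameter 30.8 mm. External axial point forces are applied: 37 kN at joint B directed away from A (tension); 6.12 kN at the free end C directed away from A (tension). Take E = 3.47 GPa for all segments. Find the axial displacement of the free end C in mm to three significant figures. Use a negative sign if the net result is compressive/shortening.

1.59 mm

Internal axial forces (sectioning from the free end, tension +): N_BC = 6.12 kN, N_AB = 43.12 kN.
A_AB = 2942 mm².
A_BC = 745.1 mm².
δ_AB = 43120·231/(2942·3470) = 0.9758 mm
δ_BC = 6120·258/(745.1·3470) = 0.6107 mm
δ = Σδ_i = 1.587 mm.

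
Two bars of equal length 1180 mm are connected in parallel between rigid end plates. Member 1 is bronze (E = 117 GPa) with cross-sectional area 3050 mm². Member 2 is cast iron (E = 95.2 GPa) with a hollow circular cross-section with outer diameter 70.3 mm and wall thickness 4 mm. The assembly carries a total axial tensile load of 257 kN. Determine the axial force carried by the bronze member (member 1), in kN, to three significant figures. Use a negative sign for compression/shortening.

210 kN

A_2 = 833.2 mm².
Equal strain + equilibrium ⇒ each member carries load in proportion to AE: A₁E₁ = 356800000 N, A₂E₂ = 79320000 N, ΣAE = 436200000 N.
F₁ = P·A₁E₁/ΣAE = 257000·356800000/436200000 = 210300 N.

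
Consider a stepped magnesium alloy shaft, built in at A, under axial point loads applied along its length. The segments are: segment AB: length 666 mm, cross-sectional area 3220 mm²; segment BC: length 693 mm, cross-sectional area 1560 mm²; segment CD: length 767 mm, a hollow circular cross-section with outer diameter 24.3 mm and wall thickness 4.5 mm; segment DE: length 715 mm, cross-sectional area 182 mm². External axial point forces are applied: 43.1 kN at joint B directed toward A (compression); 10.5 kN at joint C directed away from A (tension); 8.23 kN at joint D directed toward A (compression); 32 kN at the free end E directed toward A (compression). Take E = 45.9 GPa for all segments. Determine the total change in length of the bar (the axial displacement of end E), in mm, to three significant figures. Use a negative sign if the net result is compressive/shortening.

Internal axial forces (sectioning from the free end, tension +): N_DE = -32 kN, N_CD = -40.23 kN, N_BC = -29.73 kN, N_AB = -72.83 kN.
A_CD = 279.9 mm².
δ_AB = -72830·666/(3220·45900) = -0.3282 mm
δ_BC = -29730·693/(1560·45900) = -0.2877 mm
δ_CD = -40230·767/(279.9·45900) = -2.402 mm
δ_DE = -32000·715/(182·45900) = -2.739 mm
δ = Σδ_i = -5.756 mm.

-5.76 mm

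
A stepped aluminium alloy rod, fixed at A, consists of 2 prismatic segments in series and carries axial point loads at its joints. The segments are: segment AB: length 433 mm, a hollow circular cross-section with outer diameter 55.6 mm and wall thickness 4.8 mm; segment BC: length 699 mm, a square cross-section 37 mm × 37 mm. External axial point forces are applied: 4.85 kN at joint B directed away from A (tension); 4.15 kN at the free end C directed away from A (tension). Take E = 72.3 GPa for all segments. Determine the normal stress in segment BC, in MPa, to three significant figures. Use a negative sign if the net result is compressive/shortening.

Internal axial forces (sectioning from the free end, tension +): N_BC = 4.15 kN, N_AB = 9 kN.
A_BC = 1369 mm².
σ_BC = N_BC/A_BC = 4150/1369 = 3.031 MPa.

3.03 MPa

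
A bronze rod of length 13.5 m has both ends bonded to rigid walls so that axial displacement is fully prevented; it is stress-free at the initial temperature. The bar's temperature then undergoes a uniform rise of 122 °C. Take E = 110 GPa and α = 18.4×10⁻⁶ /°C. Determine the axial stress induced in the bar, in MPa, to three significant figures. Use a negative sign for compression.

-247 MPa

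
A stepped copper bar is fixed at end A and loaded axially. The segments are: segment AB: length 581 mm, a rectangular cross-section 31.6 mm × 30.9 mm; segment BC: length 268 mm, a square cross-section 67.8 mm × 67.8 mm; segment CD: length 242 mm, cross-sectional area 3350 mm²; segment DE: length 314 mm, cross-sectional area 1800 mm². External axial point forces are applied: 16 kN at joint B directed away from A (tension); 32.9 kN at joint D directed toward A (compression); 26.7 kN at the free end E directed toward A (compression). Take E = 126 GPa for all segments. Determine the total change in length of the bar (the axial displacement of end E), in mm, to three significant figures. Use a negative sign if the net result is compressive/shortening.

Internal axial forces (sectioning from the free end, tension +): N_DE = -26.7 kN, N_CD = -59.6 kN, N_BC = -59.6 kN, N_AB = -43.6 kN.
A_AB = 976.4 mm².
A_BC = 4597 mm².
δ_AB = -43600·581/(976.4·126000) = -0.2059 mm
δ_BC = -59600·268/(4597·126000) = -0.02758 mm
δ_CD = -59600·242/(3350·126000) = -0.03417 mm
δ_DE = -26700·314/(1800·126000) = -0.03697 mm
δ = Σδ_i = -0.3046 mm.

-0.305 mm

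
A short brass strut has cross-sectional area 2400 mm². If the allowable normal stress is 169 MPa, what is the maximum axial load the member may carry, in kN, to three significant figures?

406 kN

P_max = σ_allow · A = 169 · 2400 = 405600 N = 405.6 kN.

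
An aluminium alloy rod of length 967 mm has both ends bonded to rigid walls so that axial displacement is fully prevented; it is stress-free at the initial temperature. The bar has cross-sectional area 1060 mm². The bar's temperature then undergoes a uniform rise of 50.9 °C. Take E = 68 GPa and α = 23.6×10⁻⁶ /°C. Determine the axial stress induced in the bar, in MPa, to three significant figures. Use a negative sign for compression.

Free thermal expansion αLΔT = 23.6e-6 · 967 · 50.9 = 1.162 mm.
The walls impose strain ε = −(1.162)/967 = -1.2012e-03; σ = Eε = 68000 · -1.2012e-03 = -81.68 MPa.

-81.7 MPa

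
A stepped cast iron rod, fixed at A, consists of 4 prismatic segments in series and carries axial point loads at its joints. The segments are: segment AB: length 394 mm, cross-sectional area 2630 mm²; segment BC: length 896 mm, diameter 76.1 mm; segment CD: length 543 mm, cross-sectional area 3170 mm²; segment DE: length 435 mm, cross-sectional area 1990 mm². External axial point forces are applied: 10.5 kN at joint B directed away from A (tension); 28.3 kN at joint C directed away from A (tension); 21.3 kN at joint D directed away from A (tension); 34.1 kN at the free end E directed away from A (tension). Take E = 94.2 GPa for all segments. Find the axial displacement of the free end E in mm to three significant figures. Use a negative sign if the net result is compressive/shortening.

0.505 mm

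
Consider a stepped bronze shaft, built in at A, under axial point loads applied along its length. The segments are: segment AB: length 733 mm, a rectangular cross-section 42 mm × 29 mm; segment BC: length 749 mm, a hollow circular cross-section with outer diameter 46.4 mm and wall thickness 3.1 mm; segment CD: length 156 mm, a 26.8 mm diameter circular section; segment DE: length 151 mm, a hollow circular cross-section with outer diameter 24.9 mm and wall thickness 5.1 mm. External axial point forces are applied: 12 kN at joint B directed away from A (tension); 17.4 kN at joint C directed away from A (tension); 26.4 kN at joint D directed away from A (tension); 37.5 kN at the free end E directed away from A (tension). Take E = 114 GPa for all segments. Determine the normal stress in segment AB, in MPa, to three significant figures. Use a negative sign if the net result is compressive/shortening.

Internal axial forces (sectioning from the free end, tension +): N_DE = 37.5 kN, N_CD = 63.9 kN, N_BC = 81.3 kN, N_AB = 93.3 kN.
A_AB = 1218 mm².
σ_AB = N_AB/A_AB = 93300/1218 = 76.6 MPa.

76.6 MPa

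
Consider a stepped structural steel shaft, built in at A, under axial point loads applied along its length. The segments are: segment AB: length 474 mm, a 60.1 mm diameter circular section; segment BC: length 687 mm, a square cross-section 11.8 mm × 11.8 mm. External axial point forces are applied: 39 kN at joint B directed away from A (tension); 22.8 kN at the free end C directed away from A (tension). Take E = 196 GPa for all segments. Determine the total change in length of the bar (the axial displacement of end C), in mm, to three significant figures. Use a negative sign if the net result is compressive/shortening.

Internal axial forces (sectioning from the free end, tension +): N_BC = 22.8 kN, N_AB = 61.8 kN.
A_AB = 2837 mm².
A_BC = 139.2 mm².
δ_AB = 61800·474/(2837·196000) = 0.05268 mm
δ_BC = 22800·687/(139.2·196000) = 0.5739 mm
δ = Σδ_i = 0.6266 mm.

0.627 mm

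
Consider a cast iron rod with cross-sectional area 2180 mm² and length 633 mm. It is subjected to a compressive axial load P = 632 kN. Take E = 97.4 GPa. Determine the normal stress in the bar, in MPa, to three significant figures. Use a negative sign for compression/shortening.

σ = N/A = -632000/2180 = -289.9 MPa.

-290 MPa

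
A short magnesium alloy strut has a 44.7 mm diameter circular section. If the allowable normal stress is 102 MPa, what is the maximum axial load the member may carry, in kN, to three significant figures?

A = 1569 mm².
P_max = σ_allow · A = 102 · 1569 = 160100 N = 160.1 kN.

160 kN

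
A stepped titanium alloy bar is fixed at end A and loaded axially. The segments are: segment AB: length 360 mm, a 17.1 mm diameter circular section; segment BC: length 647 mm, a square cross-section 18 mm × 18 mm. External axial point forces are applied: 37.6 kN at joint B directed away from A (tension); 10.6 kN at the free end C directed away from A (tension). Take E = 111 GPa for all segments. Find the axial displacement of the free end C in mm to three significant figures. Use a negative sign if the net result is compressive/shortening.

Internal axial forces (sectioning from the free end, tension +): N_BC = 10.6 kN, N_AB = 48.2 kN.
A_AB = 229.7 mm².
A_BC = 324 mm².
δ_AB = 48200·360/(229.7·111000) = 0.6807 mm
δ_BC = 10600·647/(324·111000) = 0.1907 mm
δ = Σδ_i = 0.8714 mm.

0.871 mm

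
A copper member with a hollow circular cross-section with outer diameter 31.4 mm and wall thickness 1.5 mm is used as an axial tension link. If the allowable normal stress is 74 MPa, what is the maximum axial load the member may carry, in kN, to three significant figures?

A = 140.9 mm².
P_max = σ_allow · A = 74 · 140.9 = 10430 N = 10.43 kN.

10.4 kN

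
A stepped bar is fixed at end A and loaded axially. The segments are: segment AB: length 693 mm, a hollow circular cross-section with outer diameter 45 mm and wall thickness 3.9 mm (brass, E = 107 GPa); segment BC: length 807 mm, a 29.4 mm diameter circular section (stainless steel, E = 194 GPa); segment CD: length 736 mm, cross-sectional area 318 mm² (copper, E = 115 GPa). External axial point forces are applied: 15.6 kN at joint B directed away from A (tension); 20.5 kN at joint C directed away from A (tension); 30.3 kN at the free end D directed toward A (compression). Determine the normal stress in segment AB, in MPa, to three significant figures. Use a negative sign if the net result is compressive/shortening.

Internal axial forces (sectioning from the free end, tension +): N_CD = -30.3 kN, N_BC = -9.8 kN, N_AB = 5.8 kN.
A_AB = 503.6 mm².
σ_AB = N_AB/A_AB = 5800/503.6 = 11.52 MPa.

11.5 MPa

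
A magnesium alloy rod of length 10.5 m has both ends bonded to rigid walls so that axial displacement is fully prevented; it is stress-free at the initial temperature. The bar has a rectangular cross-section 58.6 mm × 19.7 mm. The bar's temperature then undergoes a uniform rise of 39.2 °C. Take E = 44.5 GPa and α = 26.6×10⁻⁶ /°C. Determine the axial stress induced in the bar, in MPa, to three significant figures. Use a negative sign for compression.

Free thermal expansion αLΔT = 26.6e-6 · 10500 · 39.2 = 10.95 mm.
The walls impose strain ε = −(10.95)/10500 = -1.0427e-03; σ = Eε = 44500 · -1.0427e-03 = -46.4 MPa.

-46.4 MPa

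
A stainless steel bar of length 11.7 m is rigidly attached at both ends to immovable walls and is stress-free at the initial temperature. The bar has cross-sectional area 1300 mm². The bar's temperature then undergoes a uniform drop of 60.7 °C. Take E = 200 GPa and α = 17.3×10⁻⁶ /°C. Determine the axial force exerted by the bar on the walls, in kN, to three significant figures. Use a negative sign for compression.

273 kN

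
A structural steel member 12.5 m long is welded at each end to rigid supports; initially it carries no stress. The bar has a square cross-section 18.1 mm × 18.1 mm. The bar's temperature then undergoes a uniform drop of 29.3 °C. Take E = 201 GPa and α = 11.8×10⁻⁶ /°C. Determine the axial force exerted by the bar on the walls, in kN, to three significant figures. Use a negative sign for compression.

22.8 kN

Free thermal expansion αLΔT = 11.8e-6 · 12500 · -29.3 = -4.322 mm.
The walls impose strain ε = −(-4.322)/12500 = 3.4574e-04; σ = Eε = 201000 · 3.4574e-04 = 69.49 MPa.
Wall reaction R = σ·A = 69.49·327.6 = 22770 N = 22.77 kN.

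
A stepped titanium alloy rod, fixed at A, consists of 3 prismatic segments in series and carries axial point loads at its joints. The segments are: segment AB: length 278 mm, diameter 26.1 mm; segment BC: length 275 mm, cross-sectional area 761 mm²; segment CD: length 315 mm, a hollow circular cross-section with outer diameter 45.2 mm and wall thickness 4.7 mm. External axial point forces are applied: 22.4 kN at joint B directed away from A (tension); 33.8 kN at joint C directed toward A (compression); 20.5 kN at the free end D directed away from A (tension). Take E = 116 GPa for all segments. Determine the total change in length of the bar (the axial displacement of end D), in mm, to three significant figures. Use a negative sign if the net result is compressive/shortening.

0.0924 mm

Internal axial forces (sectioning from the free end, tension +): N_CD = 20.5 kN, N_BC = -13.3 kN, N_AB = 9.1 kN.
A_AB = 535 mm².
A_CD = 598 mm².
δ_AB = 9100·278/(535·116000) = 0.04076 mm
δ_BC = -13300·275/(761·116000) = -0.04143 mm
δ_CD = 20500·315/(598·116000) = 0.09309 mm
δ = Σδ_i = 0.09242 mm.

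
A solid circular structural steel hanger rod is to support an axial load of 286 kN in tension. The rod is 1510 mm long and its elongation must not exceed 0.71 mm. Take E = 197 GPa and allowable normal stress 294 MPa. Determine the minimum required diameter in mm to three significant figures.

62.7 mm

Required area A ≥ P/σ_allow = 286000/294 = 972.8 mm².
For a solid circular section, d ≥ √(4A/π) = 35.19 mm.
Elongation limit: A ≥ PL/(Eδ_allow) = 286000·1510/(197000·0.71) = 3088 mm² ⇒ d ≥ 62.7 mm.
The elongation limit governs.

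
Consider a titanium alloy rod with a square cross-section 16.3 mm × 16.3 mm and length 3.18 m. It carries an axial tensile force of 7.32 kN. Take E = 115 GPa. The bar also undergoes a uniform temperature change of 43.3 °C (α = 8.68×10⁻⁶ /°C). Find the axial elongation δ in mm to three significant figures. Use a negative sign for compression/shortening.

A = 265.7 mm².
δ_mech = NL/(AE) = 7320·3180/(265.7·115000) = 0.7618 mm.
δ_thermal = αLΔT = 8.68e-6·3180·43.3 = 1.195 mm.
δ = δ_mech + δ_thermal = 1.957 mm.

1.96 mm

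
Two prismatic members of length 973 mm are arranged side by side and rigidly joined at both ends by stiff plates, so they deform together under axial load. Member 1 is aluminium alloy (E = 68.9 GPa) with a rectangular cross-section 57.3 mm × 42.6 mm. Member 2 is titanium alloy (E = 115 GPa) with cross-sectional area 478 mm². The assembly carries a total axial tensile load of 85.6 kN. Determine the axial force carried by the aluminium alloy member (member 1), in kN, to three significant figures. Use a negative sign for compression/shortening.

A_1 = 2441 mm².
Equal strain + equilibrium ⇒ each member carries load in proportion to AE: A₁E₁ = 168200000 N, A₂E₂ = 54970000 N, ΣAE = 223200000 N.
F₁ = P·A₁E₁/ΣAE = 85600·168200000/223200000 = 64510 N.

64.5 kN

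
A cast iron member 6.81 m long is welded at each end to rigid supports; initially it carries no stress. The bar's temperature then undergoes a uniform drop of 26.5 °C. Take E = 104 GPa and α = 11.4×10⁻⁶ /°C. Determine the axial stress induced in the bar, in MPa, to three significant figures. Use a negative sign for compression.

31.4 MPa

Free thermal expansion αLΔT = 11.4e-6 · 6810 · -26.5 = -2.057 mm.
The walls impose strain ε = −(-2.057)/6810 = 3.0210e-04; σ = Eε = 104000 · 3.0210e-04 = 31.42 MPa.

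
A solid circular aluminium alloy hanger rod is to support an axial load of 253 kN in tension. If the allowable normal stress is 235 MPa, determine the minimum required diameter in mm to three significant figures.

37.0 mm

Required area A ≥ P/σ_allow = 253000/235 = 1077 mm².
For a solid circular section, d ≥ √(4A/π) = 37.02 mm.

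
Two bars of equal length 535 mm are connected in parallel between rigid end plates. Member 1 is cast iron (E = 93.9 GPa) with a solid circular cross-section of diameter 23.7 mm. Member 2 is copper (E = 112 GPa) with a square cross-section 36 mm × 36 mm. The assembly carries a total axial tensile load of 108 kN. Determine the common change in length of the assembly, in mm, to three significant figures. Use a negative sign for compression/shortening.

A_1 = 441.2 mm².
A_2 = 1296 mm².
Equal strain + equilibrium ⇒ each member carries load in proportion to AE: A₁E₁ = 41420000 N, A₂E₂ = 145200000 N, ΣAE = 186600000 N.
δ = PL/ΣAE = 108000·535/186600000 = 0.3097 mm.

0.310 mm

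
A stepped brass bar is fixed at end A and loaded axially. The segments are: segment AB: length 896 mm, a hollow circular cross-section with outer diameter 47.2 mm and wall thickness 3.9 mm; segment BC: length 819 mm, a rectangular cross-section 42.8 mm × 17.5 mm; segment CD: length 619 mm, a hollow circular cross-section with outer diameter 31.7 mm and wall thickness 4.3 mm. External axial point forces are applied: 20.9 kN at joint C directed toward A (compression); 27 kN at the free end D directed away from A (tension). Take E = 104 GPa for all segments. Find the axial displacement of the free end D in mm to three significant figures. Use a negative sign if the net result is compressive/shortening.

0.597 mm

Internal axial forces (sectioning from the free end, tension +): N_CD = 27 kN, N_BC = 6.1 kN, N_AB = 6.1 kN.
A_AB = 530.5 mm².
A_BC = 749 mm².
A_CD = 370.1 mm².
δ_AB = 6100·896/(530.5·104000) = 0.09906 mm
δ_BC = 6100·819/(749·104000) = 0.06414 mm
δ_CD = 27000·619/(370.1·104000) = 0.4342 mm
δ = Σδ_i = 0.5974 mm.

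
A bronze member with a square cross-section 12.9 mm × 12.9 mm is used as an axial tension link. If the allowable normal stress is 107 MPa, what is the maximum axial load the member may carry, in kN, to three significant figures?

A = 166.4 mm².
P_max = σ_allow · A = 107 · 166.4 = 17810 N = 17.81 kN.

17.8 kN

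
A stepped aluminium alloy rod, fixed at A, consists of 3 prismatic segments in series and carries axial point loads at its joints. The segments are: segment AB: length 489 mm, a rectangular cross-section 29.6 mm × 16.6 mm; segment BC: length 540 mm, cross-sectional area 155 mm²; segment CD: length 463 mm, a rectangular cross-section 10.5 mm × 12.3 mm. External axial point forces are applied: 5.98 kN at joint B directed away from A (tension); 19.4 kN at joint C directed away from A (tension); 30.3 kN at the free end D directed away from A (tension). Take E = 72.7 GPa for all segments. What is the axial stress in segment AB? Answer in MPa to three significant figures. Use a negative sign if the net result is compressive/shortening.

113 MPa

Internal axial forces (sectioning from the free end, tension +): N_CD = 30.3 kN, N_BC = 49.7 kN, N_AB = 55.68 kN.
A_AB = 491.4 mm².
σ_AB = N_AB/A_AB = 55680/491.4 = 113.3 MPa.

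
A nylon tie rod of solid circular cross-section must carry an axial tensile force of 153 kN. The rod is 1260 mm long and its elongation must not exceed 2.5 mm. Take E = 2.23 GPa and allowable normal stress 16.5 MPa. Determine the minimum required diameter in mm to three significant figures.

Required area A ≥ P/σ_allow = 153000/16.5 = 9273 mm².
For a solid circular section, d ≥ √(4A/π) = 108.7 mm.
Elongation limit: A ≥ PL/(Eδ_allow) = 153000·1260/(2230·2.5) = 34580 mm² ⇒ d ≥ 209.8 mm.
The elongation limit governs.

210 mm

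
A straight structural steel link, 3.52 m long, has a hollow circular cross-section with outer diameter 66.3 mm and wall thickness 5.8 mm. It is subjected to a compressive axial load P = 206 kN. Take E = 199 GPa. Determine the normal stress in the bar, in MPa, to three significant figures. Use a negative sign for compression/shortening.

-187 MPa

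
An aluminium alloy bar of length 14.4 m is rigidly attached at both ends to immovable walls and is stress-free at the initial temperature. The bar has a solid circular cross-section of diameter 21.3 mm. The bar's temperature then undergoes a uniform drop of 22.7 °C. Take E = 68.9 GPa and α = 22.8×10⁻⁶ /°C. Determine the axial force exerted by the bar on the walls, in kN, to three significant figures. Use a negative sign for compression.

Free thermal expansion αLΔT = 22.8e-6 · 14400 · -22.7 = -7.453 mm.
The walls impose strain ε = −(-7.453)/14400 = 5.1756e-04; σ = Eε = 68900 · 5.1756e-04 = 35.66 MPa.
Wall reaction R = σ·A = 35.66·356.3 = 12710 N = 12.71 kN.

12.7 kN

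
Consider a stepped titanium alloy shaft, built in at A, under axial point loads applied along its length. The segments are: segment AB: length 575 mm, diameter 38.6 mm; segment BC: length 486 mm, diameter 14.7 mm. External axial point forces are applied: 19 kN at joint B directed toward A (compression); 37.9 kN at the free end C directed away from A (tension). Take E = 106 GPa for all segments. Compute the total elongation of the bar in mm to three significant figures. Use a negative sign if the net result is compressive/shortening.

1.11 mm

Internal axial forces (sectioning from the free end, tension +): N_BC = 37.9 kN, N_AB = 18.9 kN.
A_AB = 1170 mm².
A_BC = 169.7 mm².
δ_AB = 18900·575/(1170·106000) = 0.08761 mm
δ_BC = 37900·486/(169.7·106000) = 1.024 mm
δ = Σδ_i = 1.111 mm.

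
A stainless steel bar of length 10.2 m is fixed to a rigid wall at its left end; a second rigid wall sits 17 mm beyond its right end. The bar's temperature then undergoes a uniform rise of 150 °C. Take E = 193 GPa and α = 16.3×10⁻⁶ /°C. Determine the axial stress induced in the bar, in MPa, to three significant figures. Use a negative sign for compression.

-150 MPa

Free thermal expansion αLΔT = 16.3e-6 · 10200 · 150 = 24.94 mm.
The walls engage after the gap closes; constrained expansion = 24.94 − 17 = 7.939 mm.
The walls impose strain ε = −(7.939)/10200 = -7.7833e-04; σ = Eε = 193000 · -7.7833e-04 = -150.2 MPa.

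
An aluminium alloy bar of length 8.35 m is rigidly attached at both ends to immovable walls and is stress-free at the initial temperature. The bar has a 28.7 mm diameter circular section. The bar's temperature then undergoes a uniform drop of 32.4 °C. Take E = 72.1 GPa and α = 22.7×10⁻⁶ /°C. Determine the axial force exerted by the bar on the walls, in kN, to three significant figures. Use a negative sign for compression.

Free thermal expansion αLΔT = 22.7e-6 · 8350 · -32.4 = -6.141 mm.
The walls impose strain ε = −(-6.141)/8350 = 7.3548e-04; σ = Eε = 72100 · 7.3548e-04 = 53.03 MPa.
Wall reaction R = σ·A = 53.03·646.9 = 34310 N = 34.31 kN.

34.3 kN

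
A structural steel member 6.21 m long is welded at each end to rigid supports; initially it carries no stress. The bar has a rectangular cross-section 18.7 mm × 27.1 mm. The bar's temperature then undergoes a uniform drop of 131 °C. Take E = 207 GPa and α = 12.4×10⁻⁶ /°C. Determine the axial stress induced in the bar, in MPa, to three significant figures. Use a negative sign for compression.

Free thermal expansion αLΔT = 12.4e-6 · 6210 · -131 = -10.09 mm.
The walls impose strain ε = −(-10.09)/6210 = 1.6244e-03; σ = Eε = 207000 · 1.6244e-03 = 336.3 MPa.

336 MPa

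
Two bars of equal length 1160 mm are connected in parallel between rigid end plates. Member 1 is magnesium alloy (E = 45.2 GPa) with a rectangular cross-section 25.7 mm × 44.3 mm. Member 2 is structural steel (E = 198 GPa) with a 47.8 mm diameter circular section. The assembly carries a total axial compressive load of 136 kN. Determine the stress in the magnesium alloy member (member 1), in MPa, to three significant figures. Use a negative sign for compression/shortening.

-15.1 MPa

A_1 = 1139 mm².
A_2 = 1795 mm².
Equal strain + equilibrium ⇒ each member carries load in proportion to AE: A₁E₁ = 51460000 N, A₂E₂ = 355300000 N, ΣAE = 406800000 N.
σ₁ = P·E₁/ΣAE = -136000·45200/406800000 = -15.11 MPa.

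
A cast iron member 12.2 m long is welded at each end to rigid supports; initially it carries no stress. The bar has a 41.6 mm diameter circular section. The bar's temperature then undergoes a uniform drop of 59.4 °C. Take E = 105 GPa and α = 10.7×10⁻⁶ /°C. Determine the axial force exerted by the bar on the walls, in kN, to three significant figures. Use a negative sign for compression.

Free thermal expansion αLΔT = 10.7e-6 · 12200 · -59.4 = -7.754 mm.
The walls impose strain ε = −(-7.754)/12200 = 6.3558e-04; σ = Eε = 105000 · 6.3558e-04 = 66.74 MPa.
Wall reaction R = σ·A = 66.74·1359 = 90710 N = 90.71 kN.

90.7 kN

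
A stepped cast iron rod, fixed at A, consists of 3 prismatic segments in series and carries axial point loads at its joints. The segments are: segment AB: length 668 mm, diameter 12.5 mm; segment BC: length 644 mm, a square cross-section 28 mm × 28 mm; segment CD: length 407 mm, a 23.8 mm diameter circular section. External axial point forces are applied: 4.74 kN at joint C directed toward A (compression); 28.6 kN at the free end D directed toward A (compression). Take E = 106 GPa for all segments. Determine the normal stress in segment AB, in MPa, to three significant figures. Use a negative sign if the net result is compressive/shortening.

Internal axial forces (sectioning from the free end, tension +): N_CD = -28.6 kN, N_BC = -33.34 kN, N_AB = -33.34 kN.
A_AB = 122.7 mm².
σ_AB = N_AB/A_AB = -33340/122.7 = -271.7 MPa.

-272 MPa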